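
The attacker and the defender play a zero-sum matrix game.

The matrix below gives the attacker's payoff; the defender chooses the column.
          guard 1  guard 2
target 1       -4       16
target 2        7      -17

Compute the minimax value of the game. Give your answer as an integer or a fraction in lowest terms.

1

Row minima are -4 and -17, so the attacker's maximin is -4; column maxima are 7 and 16, so the defender's minimax is 7. These differ, so the equilibrium is in mixed strategies.
Let the attacker play target 1 with probability p. The defender is indifferent when −4p + 7(1−p) = 16p − 17(1−p), giving p = 6/11.
Let the defender play guard 1 with probability q. The attacker is indifferent when −4q + 16(1−q) = 7q − 17(1−q), giving q = 3/4.
The value is -4·(3/4) + (16)·(1/4) = 1.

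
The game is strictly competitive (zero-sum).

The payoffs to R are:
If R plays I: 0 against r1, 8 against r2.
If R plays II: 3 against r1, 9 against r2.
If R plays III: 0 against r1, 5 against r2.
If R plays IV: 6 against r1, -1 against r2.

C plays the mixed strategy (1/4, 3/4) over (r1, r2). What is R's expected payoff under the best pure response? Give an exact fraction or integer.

I: (0)·(1/4) + (8)·(3/4) = 6.
II: (3)·(1/4) + (9)·(3/4) = 15/2.
III: (0)·(1/4) + (5)·(3/4) = 15/4.
IV: (6)·(1/4) + (-1)·(3/4) = 3/4.
The best pure response is II with expected payoff 15/2.

15/2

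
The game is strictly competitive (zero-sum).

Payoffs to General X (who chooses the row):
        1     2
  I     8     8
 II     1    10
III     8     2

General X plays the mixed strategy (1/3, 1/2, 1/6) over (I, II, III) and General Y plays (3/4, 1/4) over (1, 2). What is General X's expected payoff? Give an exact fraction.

Against (3/4, 1/4), each row's expected payoff is I: 8; II: 13/4; III: 13/2.
Taking the (1/3, 1/2, 1/6)-weighted average: (1/3)·(8) + (1/2)·(13/4) + (1/6)·(13/2) = 43/8.

43/8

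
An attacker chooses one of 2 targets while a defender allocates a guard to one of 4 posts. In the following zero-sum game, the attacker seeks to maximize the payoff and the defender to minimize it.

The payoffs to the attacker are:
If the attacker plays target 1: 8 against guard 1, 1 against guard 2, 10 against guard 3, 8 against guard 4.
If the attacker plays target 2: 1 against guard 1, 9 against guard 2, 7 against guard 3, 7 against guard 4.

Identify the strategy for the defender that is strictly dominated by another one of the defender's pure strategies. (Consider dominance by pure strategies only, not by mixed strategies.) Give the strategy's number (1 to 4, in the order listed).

3

The defender prefers columns that give the attacker less. Compare guard 3 with guard 1: 8 < 10, 1 < 7.
So guard 1 strictly dominates guard 3 for the defender; guard 3 is strictly dominated.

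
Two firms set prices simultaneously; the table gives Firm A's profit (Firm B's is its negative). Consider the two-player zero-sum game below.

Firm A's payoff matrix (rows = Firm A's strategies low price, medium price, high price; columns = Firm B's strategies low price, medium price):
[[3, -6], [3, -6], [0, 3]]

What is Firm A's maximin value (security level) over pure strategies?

The worst-case payoff for each row is low price: -6, medium price: -6, high price: 0.
The best of these is 0.

0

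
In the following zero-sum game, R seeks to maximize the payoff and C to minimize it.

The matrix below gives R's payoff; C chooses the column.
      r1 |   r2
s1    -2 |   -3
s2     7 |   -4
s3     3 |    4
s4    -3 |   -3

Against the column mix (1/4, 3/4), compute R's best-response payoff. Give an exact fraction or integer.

15/4

s1: (-2)·(1/4) + (-3)·(3/4) = -11/4.
s2: (7)·(1/4) + (-4)·(3/4) = -5/4.
s3: (3)·(1/4) + (4)·(3/4) = 15/4.
s4: (-3)·(1/4) + (-3)·(3/4) = -3.
The best pure response is s3 with expected payoff 15/4.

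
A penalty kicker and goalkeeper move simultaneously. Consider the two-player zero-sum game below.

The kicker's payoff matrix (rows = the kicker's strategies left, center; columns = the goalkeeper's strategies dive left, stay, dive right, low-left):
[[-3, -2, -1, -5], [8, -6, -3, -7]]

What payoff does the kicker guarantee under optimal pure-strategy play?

-5

Row minima: -5, -7 → the kicker's maximin is -5.
Column maxima: 8, -2, -1, -5 → the goalkeeper's minimax is -5.
They coincide at (left, low-left), so the value is -5.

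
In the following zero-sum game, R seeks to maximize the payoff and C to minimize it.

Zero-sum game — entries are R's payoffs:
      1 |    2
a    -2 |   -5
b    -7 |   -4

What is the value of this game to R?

-9/2

Row minima are -5 and -7, so R's maximin is -5; column maxima are -2 and -4, so C's minimax is -4. These differ, so the equilibrium is in mixed strategies.
Let R play a with probability p. C is indifferent when −2p − 7(1−p) = −5p − 4(1−p), giving p = 1/2.
Let C play 1 with probability q. R is indifferent when −2q − 5(1−q) = −7q − 4(1−q), giving q = 1/6.
The value is -2·(1/6) + (-5)·(5/6) = -9/2.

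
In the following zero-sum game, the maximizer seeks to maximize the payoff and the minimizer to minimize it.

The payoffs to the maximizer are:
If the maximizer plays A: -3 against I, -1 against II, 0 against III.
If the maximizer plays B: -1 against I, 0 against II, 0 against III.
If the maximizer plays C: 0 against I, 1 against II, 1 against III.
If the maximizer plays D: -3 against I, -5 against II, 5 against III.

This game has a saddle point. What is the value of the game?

0

Row minima: -3, -1, 0, -5 → the maximizer's maximin is 0.
Column maxima: 0, 1, 5 → the minimizer's minimax is 0.
They coincide at (C, I), so the value is 0.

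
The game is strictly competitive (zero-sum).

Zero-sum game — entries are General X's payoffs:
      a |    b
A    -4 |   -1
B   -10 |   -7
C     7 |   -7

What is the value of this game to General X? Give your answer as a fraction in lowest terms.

Row B is strictly dominated by row A, so General X never plays it.
The remaining 2×2 game on (A, C) × (a, b) has no saddle point. Let General X play A with probability p; indifference gives −4p + 7(1−p) = −p − 7(1−p), so p = 14/17.
Similarly General Y's optimal q on a is 6/17, and the value is -4·(6/17) + (-1)·(11/17) = -35/17.

-35/17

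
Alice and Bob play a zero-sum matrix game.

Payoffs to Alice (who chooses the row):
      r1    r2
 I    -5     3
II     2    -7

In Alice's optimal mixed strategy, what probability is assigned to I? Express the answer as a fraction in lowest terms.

Row minima are -5 and -7, so Alice's maximin is -5; column maxima are 2 and 3, so Bob's minimax is 2. These differ, so the equilibrium is in mixed strategies.
Let Alice play I with probability p. Bob is indifferent when −5p + 2(1−p) = 3p − 7(1−p), giving p = 9/17.

9/17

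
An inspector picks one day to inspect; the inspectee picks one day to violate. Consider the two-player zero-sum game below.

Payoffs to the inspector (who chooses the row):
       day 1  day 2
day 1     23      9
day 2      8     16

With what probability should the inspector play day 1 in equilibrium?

Row minima are 9 and 8, so the inspector's maximin is 9; column maxima are 23 and 16, so the inspectee's minimax is 16. These differ, so the equilibrium is in mixed strategies.
Let the inspector play day 1 with probability p. The inspectee is indifferent when 23p + 8(1−p) = 9p + 16(1−p), giving p = 4/11.

4/11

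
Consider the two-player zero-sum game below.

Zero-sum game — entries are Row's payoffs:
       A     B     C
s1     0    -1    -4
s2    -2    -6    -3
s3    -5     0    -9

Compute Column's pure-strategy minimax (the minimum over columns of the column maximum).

-3

The worst case (largest entry) in each column is A: 0, B: 0, C: -3.
The best (smallest) of these is -3.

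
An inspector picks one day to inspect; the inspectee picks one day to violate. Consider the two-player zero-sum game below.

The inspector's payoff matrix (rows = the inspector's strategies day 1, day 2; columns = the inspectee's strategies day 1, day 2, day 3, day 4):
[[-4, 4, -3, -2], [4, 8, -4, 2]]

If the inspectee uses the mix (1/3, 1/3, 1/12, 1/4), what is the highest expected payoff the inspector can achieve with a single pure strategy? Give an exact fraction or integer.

25/6

day 1: (-4)·(1/3) + (4)·(1/3) + (-3)·(1/12) + (-2)·(1/4) = -3/4.
day 2: (4)·(1/3) + (8)·(1/3) + (-4)·(1/12) + (2)·(1/4) = 25/6.
The best pure response is day 2 with expected payoff 25/6.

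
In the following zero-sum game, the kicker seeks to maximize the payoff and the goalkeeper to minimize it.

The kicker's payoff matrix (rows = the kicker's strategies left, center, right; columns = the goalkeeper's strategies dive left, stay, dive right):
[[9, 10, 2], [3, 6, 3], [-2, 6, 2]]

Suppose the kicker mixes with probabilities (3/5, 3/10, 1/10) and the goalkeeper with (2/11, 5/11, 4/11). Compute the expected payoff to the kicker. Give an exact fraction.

Against (2/11, 5/11, 4/11), each row's expected payoff is left: 76/11; center: 48/11; right: 34/11.
Taking the (3/5, 3/10, 1/10)-weighted average: (3/5)·(76/11) + (3/10)·(48/11) + (1/10)·(34/11) = 317/55.

317/55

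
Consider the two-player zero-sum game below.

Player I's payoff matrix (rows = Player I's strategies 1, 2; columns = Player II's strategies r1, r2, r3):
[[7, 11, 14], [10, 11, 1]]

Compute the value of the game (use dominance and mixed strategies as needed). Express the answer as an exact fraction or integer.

Column r2 is strictly dominated by r1 for Player II (it gives Player I more in every row).
The remaining 2×2 game on (1, 2) × (r1, r3) has no saddle point. Let Player I play 1 with probability p; indifference gives 7p + 10(1−p) = 14p + (1−p), so p = 9/16.
Similarly Player II's optimal q on r1 is 13/16, and the value is 7·(13/16) + (14)·(3/16) = 133/16.

133/16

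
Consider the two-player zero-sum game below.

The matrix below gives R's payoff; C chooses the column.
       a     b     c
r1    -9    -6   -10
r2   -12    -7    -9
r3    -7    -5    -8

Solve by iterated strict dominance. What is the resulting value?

Column b is strictly dominated by a for C (-9<-6, -12<-7, -7<-5); eliminate b.
Row r2 is strictly dominated by row r3 (-7>-12, -8>-9); eliminate r2.
Column a is strictly dominated by c for C (-10<-9, -8<-7); eliminate a.
Row r1 is strictly dominated by row r3 (-8>-10); eliminate r1.
Only (r3, c) remains, with payoff -8.

-8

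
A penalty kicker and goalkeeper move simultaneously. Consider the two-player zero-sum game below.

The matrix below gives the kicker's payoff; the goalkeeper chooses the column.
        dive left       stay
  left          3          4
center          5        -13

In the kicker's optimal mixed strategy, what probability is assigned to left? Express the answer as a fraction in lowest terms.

18/19

Row minima are 3 and -13, so the kicker's maximin is 3; column maxima are 5 and 4, so the goalkeeper's minimax is 4. These differ, so the equilibrium is in mixed strategies.
Let the kicker play left with probability p. The goalkeeper is indifferent when 3p + 5(1−p) = 4p − 13(1−p), giving p = 18/19.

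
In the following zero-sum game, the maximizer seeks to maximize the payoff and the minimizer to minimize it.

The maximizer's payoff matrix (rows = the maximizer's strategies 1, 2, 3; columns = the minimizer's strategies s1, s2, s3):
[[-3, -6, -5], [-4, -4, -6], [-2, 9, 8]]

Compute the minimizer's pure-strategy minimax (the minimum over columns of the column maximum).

-2

The worst case (largest entry) in each column is s1: -2, s2: 9, s3: 8.
The best (smallest) of these is -2.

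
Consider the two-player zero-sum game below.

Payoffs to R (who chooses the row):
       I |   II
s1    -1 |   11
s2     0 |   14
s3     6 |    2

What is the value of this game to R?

14/3

Row s1 is strictly dominated by row s2, so R never plays it.
The remaining 2×2 game on (s2, s3) × (I, II) has no saddle point. Let R play s2 with probability p; indifference gives 6(1−p) = 14p + 2(1−p), so p = 2/9.
Similarly C's optimal q on I is 2/3, and the value is 0·(2/3) + (14)·(1/3) = 14/3.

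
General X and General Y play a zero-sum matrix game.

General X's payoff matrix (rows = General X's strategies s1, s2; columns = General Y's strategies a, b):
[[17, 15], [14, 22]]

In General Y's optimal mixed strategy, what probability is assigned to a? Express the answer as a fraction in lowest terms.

Row minima are 15 and 14, so General X's maximin is 15; column maxima are 17 and 22, so General Y's minimax is 17. These differ, so the equilibrium is in mixed strategies.
Let General Y play a with probability q. General X is indifferent when 17q + 15(1−q) = 14q + 22(1−q), giving q = 7/10.

7/10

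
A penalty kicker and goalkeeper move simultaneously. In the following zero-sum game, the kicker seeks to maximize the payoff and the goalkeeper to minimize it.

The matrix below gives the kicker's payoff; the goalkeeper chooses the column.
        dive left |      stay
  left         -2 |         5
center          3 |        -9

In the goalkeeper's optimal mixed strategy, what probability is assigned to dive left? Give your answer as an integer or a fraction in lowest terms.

Row minima are -2 and -9, so the kicker's maximin is -2; column maxima are 3 and 5, so the goalkeeper's minimax is 3. These differ, so the equilibrium is in mixed strategies.
Let the goalkeeper play dive left with probability q. The kicker is indifferent when −2q + 5(1−q) = 3q − 9(1−q), giving q = 14/19.

14/19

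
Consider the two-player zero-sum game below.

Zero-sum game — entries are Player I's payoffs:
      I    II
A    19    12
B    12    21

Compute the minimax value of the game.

Row minima are 12 and 12, so Player I's maximin is 12; column maxima are 19 and 21, so Player II's minimax is 19. These differ, so the equilibrium is in mixed strategies.
Let Player I play A with probability p. Player II is indifferent when 19p + 12(1−p) = 12p + 21(1−p), giving p = 9/16.
Let Player II play I with probability q. Player I is indifferent when 19q + 12(1−q) = 12q + 21(1−q), giving q = 9/16.
The value is 19·(9/16) + (12)·(7/16) = 255/16.

255/16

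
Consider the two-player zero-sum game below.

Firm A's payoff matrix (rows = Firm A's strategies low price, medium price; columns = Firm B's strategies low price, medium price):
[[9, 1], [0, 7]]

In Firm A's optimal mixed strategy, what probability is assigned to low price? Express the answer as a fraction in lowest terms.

7/15

Row minima are 1 and 0, so Firm A's maximin is 1; column maxima are 9 and 7, so Firm B's minimax is 7. These differ, so the equilibrium is in mixed strategies.
Let Firm A play low price with probability p. Firm B is indifferent when 9p = p + 7(1−p), giving p = 7/15.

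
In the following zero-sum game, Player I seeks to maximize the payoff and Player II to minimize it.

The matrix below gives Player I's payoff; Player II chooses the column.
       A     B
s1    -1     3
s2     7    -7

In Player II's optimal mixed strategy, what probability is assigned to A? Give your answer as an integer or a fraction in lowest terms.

5/9

Row minima are -1 and -7, so Player I's maximin is -1; column maxima are 7 and 3, so Player II's minimax is 3. These differ, so the equilibrium is in mixed strategies.
Let Player II play A with probability q. Player I is indifferent when −q + 3(1−q) = 7q − 7(1−q), giving q = 5/9.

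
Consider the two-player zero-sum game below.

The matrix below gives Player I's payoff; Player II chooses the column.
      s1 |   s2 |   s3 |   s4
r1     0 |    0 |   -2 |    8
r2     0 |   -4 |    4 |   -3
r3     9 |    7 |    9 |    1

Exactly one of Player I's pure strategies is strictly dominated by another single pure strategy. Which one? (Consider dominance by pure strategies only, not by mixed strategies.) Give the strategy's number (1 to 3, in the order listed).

Compare r2 with r3: 9 > 0, 7 > -4, 9 > 4, 1 > -3.
So r3 strictly dominates r2 for Player I; r2 is strictly dominated.

2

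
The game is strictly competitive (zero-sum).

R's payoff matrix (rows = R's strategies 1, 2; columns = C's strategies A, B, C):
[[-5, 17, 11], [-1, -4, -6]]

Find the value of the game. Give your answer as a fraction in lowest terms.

Column B is strictly dominated by C for C (it gives R more in every row).
The remaining 2×2 game on (1, 2) × (A, C) has no saddle point. Let R play 1 with probability p; indifference gives −5p − (1−p) = 11p − 6(1−p), so p = 5/21.
Similarly C's optimal q on A is 17/21, and the value is -5·(17/21) + (11)·(4/21) = -41/21.

-41/21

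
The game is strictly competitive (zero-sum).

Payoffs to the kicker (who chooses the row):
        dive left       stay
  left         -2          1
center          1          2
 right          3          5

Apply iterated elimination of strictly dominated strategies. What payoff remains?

3

Column stay is strictly dominated by dive left for the goalkeeper (-2<1, 1<2, 3<5); eliminate stay.
Row left is strictly dominated by row center (1>-2); eliminate left.
Row center is strictly dominated by row right (3>1); eliminate center.
Only (right, dive left) remains, with payoff 3.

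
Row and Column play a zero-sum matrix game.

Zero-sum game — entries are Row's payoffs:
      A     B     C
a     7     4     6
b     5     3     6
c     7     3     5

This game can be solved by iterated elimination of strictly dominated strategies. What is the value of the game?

Column A is strictly dominated by B for Column (4<7, 3<5, 3<7); eliminate A.
Column C is strictly dominated by B for Column (4<6, 3<6, 3<5); eliminate C.
Row b is strictly dominated by row a (4>3); eliminate b.
Row c is strictly dominated by row a (4>3); eliminate c.
Only (a, B) remains, with payoff 4.

4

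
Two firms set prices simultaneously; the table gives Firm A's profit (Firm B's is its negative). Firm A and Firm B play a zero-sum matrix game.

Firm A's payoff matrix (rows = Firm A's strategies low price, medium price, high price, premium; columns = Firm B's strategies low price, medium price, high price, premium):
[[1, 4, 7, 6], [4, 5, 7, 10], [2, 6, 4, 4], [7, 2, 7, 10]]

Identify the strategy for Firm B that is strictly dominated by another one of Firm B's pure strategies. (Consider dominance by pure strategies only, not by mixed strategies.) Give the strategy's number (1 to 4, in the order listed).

4

Firm B prefers columns that give Firm A less. Compare premium with low price: 1 < 6, 4 < 10, 2 < 4, 7 < 10.
So low price strictly dominates premium for Firm B; premium is strictly dominated.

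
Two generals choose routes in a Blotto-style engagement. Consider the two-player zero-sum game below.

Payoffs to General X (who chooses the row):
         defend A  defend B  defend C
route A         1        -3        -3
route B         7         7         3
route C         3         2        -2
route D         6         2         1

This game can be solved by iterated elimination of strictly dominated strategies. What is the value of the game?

Row route C is strictly dominated by row route B (7>3, 7>2, 3>-2); eliminate route C.
Row route A is strictly dominated by row route B (7>1, 7>-3, 3>-3); eliminate route A.
Column defend A is strictly dominated by defend C for General Y (3<7, 1<6); eliminate defend A.
Column defend B is strictly dominated by defend C for General Y (3<7, 1<2); eliminate defend B.
Row route D is strictly dominated by row route B (3>1); eliminate route D.
Only (route B, defend C) remains, with payoff 3.

3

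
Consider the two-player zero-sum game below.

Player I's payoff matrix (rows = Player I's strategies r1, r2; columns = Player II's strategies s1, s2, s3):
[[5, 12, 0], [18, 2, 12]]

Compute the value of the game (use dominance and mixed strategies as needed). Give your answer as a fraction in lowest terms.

Column s1 is strictly dominated by s3 for Player II (it gives Player I more in every row).
The remaining 2×2 game on (r1, r2) × (s2, s3) has no saddle point. Let Player I play r1 with probability p; indifference gives 12p + 2(1−p) = 12(1−p), so p = 5/11.
Similarly Player II's optimal q on s2 is 6/11, and the value is 12·(6/11) + (0)·(5/11) = 72/11.

72/11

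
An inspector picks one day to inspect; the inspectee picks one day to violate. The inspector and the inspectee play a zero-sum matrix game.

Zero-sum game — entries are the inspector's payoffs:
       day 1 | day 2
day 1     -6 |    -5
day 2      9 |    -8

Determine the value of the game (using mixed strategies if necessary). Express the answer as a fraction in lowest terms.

Row minima are -6 and -8, so the inspector's maximin is -6; column maxima are 9 and -5, so the inspectee's minimax is -5. These differ, so the equilibrium is in mixed strategies.
Let the inspector play day 1 with probability p. The inspectee is indifferent when −6p + 9(1−p) = −5p − 8(1−p), giving p = 17/18.
Let the inspectee play day 1 with probability q. The inspector is indifferent when −6q − 5(1−q) = 9q − 8(1−q), giving q = 1/6.
The value is -6·(1/6) + (-5)·(5/6) = -31/6.

-31/6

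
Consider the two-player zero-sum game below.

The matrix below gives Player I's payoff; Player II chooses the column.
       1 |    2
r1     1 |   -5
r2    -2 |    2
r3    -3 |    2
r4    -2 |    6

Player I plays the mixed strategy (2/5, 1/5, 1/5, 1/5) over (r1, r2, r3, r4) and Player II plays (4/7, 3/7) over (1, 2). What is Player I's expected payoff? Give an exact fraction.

Against (4/7, 3/7), each row's expected payoff is r1: -11/7; r2: -2/7; r3: -6/7; r4: 10/7.
Taking the (2/5, 1/5, 1/5, 1/5)-weighted average: (2/5)·(-11/7) + (1/5)·(-2/7) + (1/5)·(-6/7) + (1/5)·(10/7) = -4/7.

-4/7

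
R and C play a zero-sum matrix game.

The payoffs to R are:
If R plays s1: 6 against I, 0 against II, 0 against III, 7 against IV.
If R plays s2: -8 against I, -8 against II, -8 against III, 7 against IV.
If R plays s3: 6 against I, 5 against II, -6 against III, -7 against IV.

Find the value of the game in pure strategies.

0

Row minima: 0, -8, -7 → R's maximin is 0.
Column maxima: 6, 5, 0, 7 → C's minimax is 0.
They coincide at (s1, III), so the value is 0.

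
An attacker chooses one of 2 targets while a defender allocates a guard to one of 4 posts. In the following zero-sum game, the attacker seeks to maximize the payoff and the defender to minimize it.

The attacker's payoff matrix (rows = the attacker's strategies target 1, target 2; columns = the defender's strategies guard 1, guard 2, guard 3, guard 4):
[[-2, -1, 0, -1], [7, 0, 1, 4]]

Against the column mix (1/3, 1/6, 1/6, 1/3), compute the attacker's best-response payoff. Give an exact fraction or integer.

target 1: (-2)·(1/3) + (-1)·(1/6) + (0)·(1/6) + (-1)·(1/3) = -7/6.
target 2: (7)·(1/3) + (0)·(1/6) + (1)·(1/6) + (4)·(1/3) = 23/6.
The best pure response is target 2 with expected payoff 23/6.

23/6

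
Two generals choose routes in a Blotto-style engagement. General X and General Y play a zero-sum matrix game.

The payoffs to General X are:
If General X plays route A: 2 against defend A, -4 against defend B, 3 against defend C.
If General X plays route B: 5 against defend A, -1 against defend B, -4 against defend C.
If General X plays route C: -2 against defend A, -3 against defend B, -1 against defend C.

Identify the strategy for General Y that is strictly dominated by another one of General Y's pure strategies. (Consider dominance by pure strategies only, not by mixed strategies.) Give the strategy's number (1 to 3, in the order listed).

1

General Y prefers columns that give General X less. Compare defend A with defend B: -4 < 2, -1 < 5, -3 < -2.
So defend B strictly dominates defend A for General Y; defend A is strictly dominated.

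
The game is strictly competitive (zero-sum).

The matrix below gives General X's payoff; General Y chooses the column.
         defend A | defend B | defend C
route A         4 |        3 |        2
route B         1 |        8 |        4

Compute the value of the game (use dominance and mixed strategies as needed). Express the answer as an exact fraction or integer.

Column defend B is strictly dominated by defend C for General Y (it gives General X more in every row).
The remaining 2×2 game on (route A, route B) × (defend A, defend C) has no saddle point. Let General X play route A with probability p; indifference gives 4p + (1−p) = 2p + 4(1−p), so p = 3/5.
Similarly General Y's optimal q on defend A is 2/5, and the value is 4·(2/5) + (2)·(3/5) = 14/5.

14/5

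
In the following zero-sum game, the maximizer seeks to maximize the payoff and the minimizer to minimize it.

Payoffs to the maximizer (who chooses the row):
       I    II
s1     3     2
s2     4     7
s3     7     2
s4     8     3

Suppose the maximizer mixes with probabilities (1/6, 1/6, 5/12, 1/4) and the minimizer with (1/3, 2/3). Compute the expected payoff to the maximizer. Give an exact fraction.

49/12

Against (1/3, 2/3), each row's expected payoff is s1: 7/3; s2: 6; s3: 11/3; s4: 14/3.
Taking the (1/6, 1/6, 5/12, 1/4)-weighted average: (1/6)·(7/3) + (1/6)·(6) + (5/12)·(11/3) + (1/4)·(14/3) = 49/12.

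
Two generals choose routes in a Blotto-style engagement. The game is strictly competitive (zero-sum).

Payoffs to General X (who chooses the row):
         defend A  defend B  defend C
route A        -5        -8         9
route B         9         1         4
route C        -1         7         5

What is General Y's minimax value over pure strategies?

7

The worst case (largest entry) in each column is defend A: 9, defend B: 7, defend C: 9.
The best (smallest) of these is 7.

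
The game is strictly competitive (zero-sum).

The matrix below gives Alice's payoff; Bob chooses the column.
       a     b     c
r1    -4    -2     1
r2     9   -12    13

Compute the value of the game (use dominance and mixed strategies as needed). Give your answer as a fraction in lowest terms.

Column c is strictly dominated by a for Bob (it gives Alice more in every row).
The remaining 2×2 game on (r1, r2) × (a, b) has no saddle point. Let Alice play r1 with probability p; indifference gives −4p + 9(1−p) = −2p − 12(1−p), so p = 21/23.
Similarly Bob's optimal q on a is 10/23, and the value is -4·(10/23) + (-2)·(13/23) = -66/23.

-66/23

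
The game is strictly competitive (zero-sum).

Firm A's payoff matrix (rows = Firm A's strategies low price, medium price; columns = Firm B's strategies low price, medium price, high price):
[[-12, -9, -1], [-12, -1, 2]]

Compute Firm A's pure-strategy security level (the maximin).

-12

The worst-case payoff for each row is low price: -12, medium price: -12.
The best of these is -12.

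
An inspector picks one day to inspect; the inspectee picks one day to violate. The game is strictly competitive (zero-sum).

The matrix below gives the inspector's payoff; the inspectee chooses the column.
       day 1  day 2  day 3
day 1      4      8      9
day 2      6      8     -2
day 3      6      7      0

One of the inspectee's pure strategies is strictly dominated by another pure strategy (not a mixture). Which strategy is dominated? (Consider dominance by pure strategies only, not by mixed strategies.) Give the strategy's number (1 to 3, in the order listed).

The inspectee prefers columns that give the inspector less. Compare day 2 with day 1: 4 < 8, 6 < 8, 6 < 7.
So day 1 strictly dominates day 2 for the inspectee; day 2 is strictly dominated.

2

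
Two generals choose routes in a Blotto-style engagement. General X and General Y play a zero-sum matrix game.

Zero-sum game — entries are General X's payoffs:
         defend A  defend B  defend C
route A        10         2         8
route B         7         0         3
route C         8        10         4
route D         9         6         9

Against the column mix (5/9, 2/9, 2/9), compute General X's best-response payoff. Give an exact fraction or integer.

25/3

route A: (10)·(5/9) + (2)·(2/9) + (8)·(2/9) = 70/9.
route B: (7)·(5/9) + (0)·(2/9) + (3)·(2/9) = 41/9.
route C: (8)·(5/9) + (10)·(2/9) + (4)·(2/9) = 68/9.
route D: (9)·(5/9) + (6)·(2/9) + (9)·(2/9) = 25/3.
The best pure response is route D with expected payoff 25/3.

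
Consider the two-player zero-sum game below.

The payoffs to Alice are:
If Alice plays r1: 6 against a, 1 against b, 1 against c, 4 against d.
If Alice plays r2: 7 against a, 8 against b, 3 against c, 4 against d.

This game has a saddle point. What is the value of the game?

3

Row minima: 1, 3 → Alice's maximin is 3.
Column maxima: 7, 8, 3, 4 → Bob's minimax is 3.
They coincide at (r2, c), so the value is 3.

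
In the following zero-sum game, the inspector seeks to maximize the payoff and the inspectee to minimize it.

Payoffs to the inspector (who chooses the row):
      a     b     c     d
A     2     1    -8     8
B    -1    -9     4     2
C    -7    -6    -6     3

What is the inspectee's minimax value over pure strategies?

1

The worst case (largest entry) in each column is a: 2, b: 1, c: 4, d: 8.
The best (smallest) of these is 1.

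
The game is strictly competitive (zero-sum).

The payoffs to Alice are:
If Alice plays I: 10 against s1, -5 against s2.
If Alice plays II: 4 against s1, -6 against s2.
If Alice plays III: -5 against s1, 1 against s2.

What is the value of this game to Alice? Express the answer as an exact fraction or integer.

Row II is strictly dominated by row I, so Alice never plays it.
The remaining 2×2 game on (I, III) × (s1, s2) has no saddle point. Let Alice play I with probability p; indifference gives 10p − 5(1−p) = −5p + (1−p), so p = 2/7.
Similarly Bob's optimal q on s1 is 2/7, and the value is 10·(2/7) + (-5)·(5/7) = -5/7.

-5/7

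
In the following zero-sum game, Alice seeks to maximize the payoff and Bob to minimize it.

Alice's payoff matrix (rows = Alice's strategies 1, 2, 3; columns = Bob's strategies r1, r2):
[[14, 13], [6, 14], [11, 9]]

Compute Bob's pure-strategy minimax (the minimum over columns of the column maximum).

The worst case (largest entry) in each column is r1: 14, r2: 14.
The best (smallest) of these is 14.

14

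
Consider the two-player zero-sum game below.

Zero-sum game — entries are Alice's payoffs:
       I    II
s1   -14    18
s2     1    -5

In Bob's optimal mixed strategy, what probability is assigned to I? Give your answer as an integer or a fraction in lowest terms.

Row minima are -14 and -5, so Alice's maximin is -5; column maxima are 1 and 18, so Bob's minimax is 1. These differ, so the equilibrium is in mixed strategies.
Let Bob play I with probability q. Alice is indifferent when −14q + 18(1−q) = q − 5(1−q), giving q = 23/38.

23/38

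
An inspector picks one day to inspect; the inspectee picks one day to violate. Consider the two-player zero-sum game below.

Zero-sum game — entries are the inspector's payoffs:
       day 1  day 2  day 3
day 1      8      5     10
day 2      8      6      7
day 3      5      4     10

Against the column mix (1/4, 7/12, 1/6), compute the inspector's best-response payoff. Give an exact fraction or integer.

20/3

day 1: (8)·(1/4) + (5)·(7/12) + (10)·(1/6) = 79/12.
day 2: (8)·(1/4) + (6)·(7/12) + (7)·(1/6) = 20/3.
day 3: (5)·(1/4) + (4)·(7/12) + (10)·(1/6) = 21/4.
The best pure response is day 2 with expected payoff 20/3.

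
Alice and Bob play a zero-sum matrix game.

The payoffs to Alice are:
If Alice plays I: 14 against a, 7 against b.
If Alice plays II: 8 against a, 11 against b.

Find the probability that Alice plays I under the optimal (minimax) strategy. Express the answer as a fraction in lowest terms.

Row minima are 7 and 8, so Alice's maximin is 8; column maxima are 14 and 11, so Bob's minimax is 11. These differ, so the equilibrium is in mixed strategies.
Let Alice play I with probability p. Bob is indifferent when 14p + 8(1−p) = 7p + 11(1−p), giving p = 3/10.

3/10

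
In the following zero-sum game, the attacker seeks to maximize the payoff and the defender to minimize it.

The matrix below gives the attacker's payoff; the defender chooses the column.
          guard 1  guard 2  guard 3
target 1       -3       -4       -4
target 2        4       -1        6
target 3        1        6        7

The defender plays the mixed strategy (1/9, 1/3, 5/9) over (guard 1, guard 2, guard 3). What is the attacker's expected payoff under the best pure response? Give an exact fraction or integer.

6

target 1: (-3)·(1/9) + (-4)·(1/3) + (-4)·(5/9) = -35/9.
target 2: (4)·(1/9) + (-1)·(1/3) + (6)·(5/9) = 31/9.
target 3: (1)·(1/9) + (6)·(1/3) + (7)·(5/9) = 6.
The best pure response is target 3 with expected payoff 6.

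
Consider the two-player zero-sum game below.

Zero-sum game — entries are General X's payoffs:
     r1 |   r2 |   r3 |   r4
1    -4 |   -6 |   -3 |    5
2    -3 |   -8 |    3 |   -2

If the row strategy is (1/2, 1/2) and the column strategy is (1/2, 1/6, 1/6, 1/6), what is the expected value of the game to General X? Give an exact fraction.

Against (1/2, 1/6, 1/6, 1/6), each row's expected payoff is 1: -8/3; 2: -8/3.
Taking the (1/2, 1/2)-weighted average: (1/2)·(-8/3) + (1/2)·(-8/3) = -8/3.

-8/3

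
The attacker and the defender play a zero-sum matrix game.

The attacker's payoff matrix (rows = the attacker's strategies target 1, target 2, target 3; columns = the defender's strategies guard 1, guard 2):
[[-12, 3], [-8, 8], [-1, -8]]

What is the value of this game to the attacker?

-72/23

Row target 1 is strictly dominated by row target 2, so the attacker never plays it.
The remaining 2×2 game on (target 2, target 3) × (guard 1, guard 2) has no saddle point. Let the attacker play target 2 with probability p; indifference gives −8p − (1−p) = 8p − 8(1−p), so p = 7/23.
Similarly the defender's optimal q on guard 1 is 16/23, and the value is -8·(16/23) + (8)·(7/23) = -72/23.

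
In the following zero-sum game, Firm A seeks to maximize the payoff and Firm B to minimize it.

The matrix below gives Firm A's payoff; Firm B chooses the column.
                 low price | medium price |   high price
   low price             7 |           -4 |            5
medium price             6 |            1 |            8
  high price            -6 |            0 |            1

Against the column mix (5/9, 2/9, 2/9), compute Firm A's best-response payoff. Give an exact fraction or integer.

16/3

low price: (7)·(5/9) + (-4)·(2/9) + (5)·(2/9) = 37/9.
medium price: (6)·(5/9) + (1)·(2/9) + (8)·(2/9) = 16/3.
high price: (-6)·(5/9) + (0)·(2/9) + (1)·(2/9) = -28/9.
The best pure response is medium price with expected payoff 16/3.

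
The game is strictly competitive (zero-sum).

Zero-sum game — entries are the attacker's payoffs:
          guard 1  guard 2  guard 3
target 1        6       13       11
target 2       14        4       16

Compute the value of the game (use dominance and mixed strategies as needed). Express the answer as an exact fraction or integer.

158/17

Column guard 3 is strictly dominated by guard 1 for the defender (it gives the attacker more in every row).
The remaining 2×2 game on (target 1, target 2) × (guard 1, guard 2) has no saddle point. Let the attacker play target 1 with probability p; indifference gives 6p + 14(1−p) = 13p + 4(1−p), so p = 10/17.
Similarly the defender's optimal q on guard 1 is 9/17, and the value is 6·(9/17) + (13)·(8/17) = 158/17.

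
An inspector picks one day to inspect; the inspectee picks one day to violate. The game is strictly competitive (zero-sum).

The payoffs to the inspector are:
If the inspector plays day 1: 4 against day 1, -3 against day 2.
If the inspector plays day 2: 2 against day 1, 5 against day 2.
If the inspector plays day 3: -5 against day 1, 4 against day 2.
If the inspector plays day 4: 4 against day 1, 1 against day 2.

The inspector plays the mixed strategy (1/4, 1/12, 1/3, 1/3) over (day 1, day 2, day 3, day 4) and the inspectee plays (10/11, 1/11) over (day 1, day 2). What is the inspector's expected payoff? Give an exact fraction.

Against (10/11, 1/11), each row's expected payoff is day 1: 37/11; day 2: 25/11; day 3: -46/11; day 4: 41/11.
Taking the (1/4, 1/12, 1/3, 1/3)-weighted average: (1/4)·(37/11) + (1/12)·(25/11) + (1/3)·(-46/11) + (1/3)·(41/11) = 29/33.

29/33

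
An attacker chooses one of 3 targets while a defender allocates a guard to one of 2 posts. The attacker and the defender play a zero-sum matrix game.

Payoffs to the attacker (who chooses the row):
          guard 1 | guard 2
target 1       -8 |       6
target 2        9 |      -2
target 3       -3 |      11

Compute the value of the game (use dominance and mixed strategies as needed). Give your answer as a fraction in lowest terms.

93/25

Row target 1 is strictly dominated by row target 3, so the attacker never plays it.
The remaining 2×2 game on (target 2, target 3) × (guard 1, guard 2) has no saddle point. Let the attacker play target 2 with probability p; indifference gives 9p − 3(1−p) = −2p + 11(1−p), so p = 14/25.
Similarly the defender's optimal q on guard 1 is 13/25, and the value is 9·(13/25) + (-2)·(12/25) = 93/25.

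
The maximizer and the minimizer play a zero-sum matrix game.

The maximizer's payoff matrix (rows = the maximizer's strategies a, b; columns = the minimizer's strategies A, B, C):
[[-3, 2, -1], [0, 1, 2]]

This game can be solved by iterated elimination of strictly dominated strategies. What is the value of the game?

0

Column B is strictly dominated by A for the minimizer (-3<2, 0<1); eliminate B.
Column C is strictly dominated by A for the minimizer (-3<-1, 0<2); eliminate C.
Row a is strictly dominated by row b (0>-3); eliminate a.
Only (b, A) remains, with payoff 0.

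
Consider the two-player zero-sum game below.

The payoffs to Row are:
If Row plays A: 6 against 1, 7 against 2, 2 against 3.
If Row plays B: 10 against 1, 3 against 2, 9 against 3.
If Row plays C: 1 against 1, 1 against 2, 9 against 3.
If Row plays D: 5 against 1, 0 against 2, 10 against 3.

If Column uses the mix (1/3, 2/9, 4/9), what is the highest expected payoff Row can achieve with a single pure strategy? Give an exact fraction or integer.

A: (6)·(1/3) + (7)·(2/9) + (2)·(4/9) = 40/9.
B: (10)·(1/3) + (3)·(2/9) + (9)·(4/9) = 8.
C: (1)·(1/3) + (1)·(2/9) + (9)·(4/9) = 41/9.
D: (5)·(1/3) + (0)·(2/9) + (10)·(4/9) = 55/9.
The best pure response is B with expected payoff 8.

8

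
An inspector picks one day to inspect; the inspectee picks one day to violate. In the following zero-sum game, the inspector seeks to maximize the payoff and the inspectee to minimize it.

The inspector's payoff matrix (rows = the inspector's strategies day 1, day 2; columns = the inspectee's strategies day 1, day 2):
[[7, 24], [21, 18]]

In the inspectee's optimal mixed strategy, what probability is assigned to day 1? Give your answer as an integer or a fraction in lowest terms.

Row minima are 7 and 18, so the inspector's maximin is 18; column maxima are 21 and 24, so the inspectee's minimax is 21. These differ, so the equilibrium is in mixed strategies.
Let the inspectee play day 1 with probability q. The inspector is indifferent when 7q + 24(1−q) = 21q + 18(1−q), giving q = 3/10.

3/10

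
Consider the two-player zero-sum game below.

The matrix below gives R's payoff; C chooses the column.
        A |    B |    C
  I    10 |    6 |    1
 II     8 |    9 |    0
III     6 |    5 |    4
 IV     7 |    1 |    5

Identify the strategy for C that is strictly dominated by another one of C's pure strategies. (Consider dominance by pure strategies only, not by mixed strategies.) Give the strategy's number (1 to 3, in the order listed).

C prefers columns that give R less. Compare A with C: 1 < 10, 0 < 8, 4 < 6, 5 < 7.
So C strictly dominates A for C; A is strictly dominated.

1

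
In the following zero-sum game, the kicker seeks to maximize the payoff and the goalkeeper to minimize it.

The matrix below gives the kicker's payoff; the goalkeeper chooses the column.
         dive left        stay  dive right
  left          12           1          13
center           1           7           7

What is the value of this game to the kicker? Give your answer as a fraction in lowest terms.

83/17

Column dive right is strictly dominated by dive left for the goalkeeper (it gives the kicker more in every row).
The remaining 2×2 game on (left, center) × (dive left, stay) has no saddle point. Let the kicker play left with probability p; indifference gives 12p + (1−p) = p + 7(1−p), so p = 6/17.
Similarly the goalkeeper's optimal q on dive left is 6/17, and the value is 12·(6/17) + (1)·(11/17) = 83/17.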